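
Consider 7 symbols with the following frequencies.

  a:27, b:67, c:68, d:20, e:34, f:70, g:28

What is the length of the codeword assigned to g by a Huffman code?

4

Build the tree from the bottom:
combine d(20), a(27) → 47
combine g(28), e(34) → 62
combine 47, 62 → 109
combine b(67), c(68) → 135
combine f(70), 109 → 179
combine 135, 179 → 314
The subtree containing g is merged 4 times, so code length = 4.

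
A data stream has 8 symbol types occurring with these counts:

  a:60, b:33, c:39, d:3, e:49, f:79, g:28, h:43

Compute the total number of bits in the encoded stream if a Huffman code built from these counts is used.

Build the Huffman tree bottom-up:
combine d(3), g(28) → 31
combine 31, b(33) → 64
combine c(39), h(43) → 82
combine e(49), a(60) → 109
combine 64, f(79) → 143
combine 82, 109 → 191
combine 143, 191 → 334
Each symbol's bit-cost is frequency × depth; summing gives 954 bits (equivalently 31 + 64 + 82 + 109 + 143 + 191 + 334).

954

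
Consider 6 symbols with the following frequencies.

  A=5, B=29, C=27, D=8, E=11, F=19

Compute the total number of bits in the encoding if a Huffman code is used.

Build the Huffman tree bottom-up:
A(5) + D(8) → 13
E(11) + 13 → 24
F(19) + 24 → 43
C(27) + B(29) → 56
43 + 56 → 99
The encoded length is the sum of every internal node's weight: 13 + 24 + 43 + 56 + 99 = 235 bits.

235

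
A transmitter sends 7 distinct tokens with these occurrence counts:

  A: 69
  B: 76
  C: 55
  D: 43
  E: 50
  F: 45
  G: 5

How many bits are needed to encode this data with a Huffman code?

Merge the two smallest weights repeatedly:
merge G(5) and D(43): 48
merge F(45) and 48: 93
merge E(50) and C(55): 105
merge A(69) and B(76): 145
merge 93 and 105: 198
merge 145 and 198: 343
The encoded length is the sum of every internal node's weight: 48 + 93 + 105 + 145 + 198 + 343 = 932 bits.

932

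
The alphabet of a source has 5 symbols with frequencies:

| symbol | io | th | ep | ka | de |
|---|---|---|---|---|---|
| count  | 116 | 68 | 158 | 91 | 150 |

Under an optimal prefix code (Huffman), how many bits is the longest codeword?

Merge the two lowest-weight nodes at each step:
combine th(68), ka(91) → 159
combine io(116), de(150) → 266
combine ep(158), 159 → 317
combine 266, 317 → 583
The rarest symbols sit at the bottom; the longest codeword is 3 bits.

3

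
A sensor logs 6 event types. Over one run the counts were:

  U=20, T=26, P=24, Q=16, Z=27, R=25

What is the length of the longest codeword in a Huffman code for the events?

Merge the two lowest-weight nodes at each step:
merge Q(16) and U(20): 36
merge P(24) and R(25): 49
merge T(26) and Z(27): 53
merge 36 and 49: 85
merge 53 and 85: 138
The rarest symbols sit at the bottom; the longest codeword is 3 bits.

3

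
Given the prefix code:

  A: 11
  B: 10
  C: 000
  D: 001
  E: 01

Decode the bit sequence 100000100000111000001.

Read left to right; each codeword is recognised as soon as it completes (prefix code):
  10→B | 000→C | 01→E | 000→C | 001→D | 11→A | 000→C | 001→D
Decoded message: BCECDACD

BCECDACD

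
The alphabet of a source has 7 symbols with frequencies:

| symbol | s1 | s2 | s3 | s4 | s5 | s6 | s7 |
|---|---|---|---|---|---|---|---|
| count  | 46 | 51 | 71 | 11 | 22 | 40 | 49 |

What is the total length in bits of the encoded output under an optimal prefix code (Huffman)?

Greedily combine the two least-frequent nodes:
s4(11) + s5(22) → 33
33 + s6(40) → 73
s1(46) + s7(49) → 95
s2(51) + s3(71) → 122
73 + 95 → 168
122 + 168 → 290
Total encoded bits = sum of merged weights = 33 + 73 + 95 + 122 + 168 + 290 = 781.

781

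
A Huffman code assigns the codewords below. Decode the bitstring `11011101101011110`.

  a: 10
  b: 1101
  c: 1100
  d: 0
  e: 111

Read left to right; each codeword is recognised as soon as it completes (prefix code):
  1101→b | 1101→b | 10→a | 10→a | 111→e | 10→a
Decoded message: bbaaea

bbaaea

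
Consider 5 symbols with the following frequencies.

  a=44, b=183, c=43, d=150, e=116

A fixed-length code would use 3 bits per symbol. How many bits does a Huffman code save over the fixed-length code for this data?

449

Fixed-length: 3 bits × 536 symbols = 1608 bits.
Huffman merges:
merge c(43) and a(44): 87
merge 87 and e(116): 203
merge d(150) and b(183): 333
merge 203 and 333: 536
Huffman total = 87 + 203 + 333 + 536 = 1159 bits.
Saving = 1608 − 1159 = 449 bits.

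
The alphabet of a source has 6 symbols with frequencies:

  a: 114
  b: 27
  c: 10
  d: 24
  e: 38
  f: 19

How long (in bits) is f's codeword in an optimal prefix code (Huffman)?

4

Repeatedly merge the two smallest:
merge c(10) and f(19): 29
merge d(24) and b(27): 51
merge 29 and e(38): 67
merge 51 and 67: 118
merge a(114) and 118: 232
The subtree containing f is merged 4 times, so code length = 4.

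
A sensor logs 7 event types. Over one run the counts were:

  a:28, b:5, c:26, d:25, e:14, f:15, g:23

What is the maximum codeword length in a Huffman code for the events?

4

Merge the two lowest-weight nodes at each step:
combine b(5), e(14) → 19
combine f(15), 19 → 34
combine g(23), d(25) → 48
combine c(26), a(28) → 54
combine 34, 48 → 82
combine 54, 82 → 136
Maximum depth reached is 4.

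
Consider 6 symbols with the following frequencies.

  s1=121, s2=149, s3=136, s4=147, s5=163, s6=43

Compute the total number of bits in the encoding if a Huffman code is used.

Greedily combine the two least-frequent nodes:
merge s6(43) and s1(121): 164
merge s3(136) and s4(147): 283
merge s2(149) and s5(163): 312
merge 164 and 283: 447
merge 312 and 447: 759
The encoded length is the sum of every internal node's weight: 164 + 283 + 312 + 447 + 759 = 1965 bits.

1965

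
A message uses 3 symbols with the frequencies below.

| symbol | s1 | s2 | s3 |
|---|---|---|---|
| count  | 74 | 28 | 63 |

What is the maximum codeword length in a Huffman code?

2

Merge the two lowest-weight nodes at each step:
s2(28) + s3(63) → 91
s1(74) + 91 → 165
The rarest symbols sit at the bottom; the longest codeword is 2 bits.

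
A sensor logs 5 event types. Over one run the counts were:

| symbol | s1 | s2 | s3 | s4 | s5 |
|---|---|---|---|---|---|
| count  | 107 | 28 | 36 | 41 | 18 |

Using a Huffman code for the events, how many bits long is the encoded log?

476

Build the Huffman tree bottom-up:
merge s5(18) and s2(28): 46
merge s3(36) and s4(41): 77
merge 46 and 77: 123
merge s1(107) and 123: 230
The encoded length is the sum of every internal node's weight: 46 + 77 + 123 + 230 = 476 bits.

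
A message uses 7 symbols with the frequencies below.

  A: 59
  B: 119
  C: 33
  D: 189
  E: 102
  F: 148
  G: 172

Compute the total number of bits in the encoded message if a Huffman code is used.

2197

Merge the two smallest weights repeatedly:
combine C(33), A(59) → 92
combine 92, E(102) → 194
combine B(119), F(148) → 267
combine G(172), D(189) → 361
combine 194, 267 → 461
combine 361, 461 → 822
The encoded length is the sum of every internal node's weight: 92 + 194 + 267 + 361 + 461 + 822 = 2197 bits.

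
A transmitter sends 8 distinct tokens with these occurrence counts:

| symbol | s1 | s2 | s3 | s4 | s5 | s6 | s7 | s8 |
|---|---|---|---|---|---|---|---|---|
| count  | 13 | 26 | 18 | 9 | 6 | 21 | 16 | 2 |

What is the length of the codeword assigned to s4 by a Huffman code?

Huffman merges, smallest pair first:
combine s8(2), s5(6) → 8
combine 8, s4(9) → 17
combine s1(13), s7(16) → 29
combine 17, s3(18) → 35
combine s6(21), s2(26) → 47
combine 29, 35 → 64
combine 47, 64 → 111
The subtree containing s4 is merged 4 times, so code length = 4.

4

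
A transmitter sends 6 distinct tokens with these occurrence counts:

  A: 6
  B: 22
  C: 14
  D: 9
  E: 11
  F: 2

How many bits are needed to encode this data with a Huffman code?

153

Build the Huffman tree bottom-up:
F(2) + A(6) → 8
8 + D(9) → 17
E(11) + C(14) → 25
17 + B(22) → 39
25 + 39 → 64
Total encoded bits = sum of merged weights = 8 + 17 + 25 + 39 + 64 = 153.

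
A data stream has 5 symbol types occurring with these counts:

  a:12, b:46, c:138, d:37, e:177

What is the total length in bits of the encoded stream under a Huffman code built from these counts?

Build the Huffman tree bottom-up:
merge a(12) and d(37): 49
merge b(46) and 49: 95
merge 95 and c(138): 233
merge e(177) and 233: 410
Each symbol's bit-cost is frequency × depth; summing gives 787 bits (equivalently 49 + 95 + 233 + 410).

787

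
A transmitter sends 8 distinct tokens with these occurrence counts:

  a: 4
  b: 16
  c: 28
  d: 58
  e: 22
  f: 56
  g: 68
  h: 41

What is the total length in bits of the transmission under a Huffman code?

Greedily combine the two least-frequent nodes:
merge a(4) and b(16): 20
merge 20 and e(22): 42
merge c(28) and h(41): 69
merge 42 and f(56): 98
merge d(58) and g(68): 126
merge 69 and 98: 167
merge 126 and 167: 293
The encoded length is the sum of every internal node's weight: 20 + 42 + 69 + 98 + 126 + 167 + 293 = 815 bits.

815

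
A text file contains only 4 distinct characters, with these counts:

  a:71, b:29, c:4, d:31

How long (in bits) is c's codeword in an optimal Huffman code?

Repeatedly merge the two smallest:
c(4) + b(29) → 33
d(31) + 33 → 64
64 + a(71) → 135
c's leaf is at depth 3, giving a 3-bit codeword.

3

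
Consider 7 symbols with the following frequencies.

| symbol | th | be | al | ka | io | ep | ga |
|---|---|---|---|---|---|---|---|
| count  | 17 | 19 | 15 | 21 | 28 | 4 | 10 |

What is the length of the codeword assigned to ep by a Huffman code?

Huffman merges, smallest pair first:
merge ep(4) and ga(10): 14
merge 14 and al(15): 29
merge th(17) and be(19): 36
merge ka(21) and io(28): 49
merge 29 and 36: 65
merge 49 and 65: 114
ep sits 4 levels below the root, so its codeword is 4 bits.

4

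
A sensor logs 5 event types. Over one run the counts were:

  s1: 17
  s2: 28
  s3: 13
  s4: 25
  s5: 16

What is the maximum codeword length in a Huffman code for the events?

3

Merge the two lowest-weight nodes at each step:
merge s3(13) and s5(16): 29
merge s1(17) and s4(25): 42
merge s2(28) and 29: 57
merge 42 and 57: 99
The first pair merged (s3, s5) ends up deepest, at depth 3.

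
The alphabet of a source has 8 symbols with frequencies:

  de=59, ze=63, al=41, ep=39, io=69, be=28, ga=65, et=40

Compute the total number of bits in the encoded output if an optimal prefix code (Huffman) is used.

Build the Huffman tree bottom-up:
combine be(28), ep(39) → 67
combine et(40), al(41) → 81
combine de(59), ze(63) → 122
combine ga(65), 67 → 132
combine io(69), 81 → 150
combine 122, 132 → 254
combine 150, 254 → 404
The encoded length is the sum of every internal node's weight: 67 + 81 + 122 + 132 + 150 + 254 + 404 = 1210 bits.

1210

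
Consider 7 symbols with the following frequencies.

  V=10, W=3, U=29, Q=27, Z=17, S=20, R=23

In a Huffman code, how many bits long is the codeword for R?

Build the tree from the bottom:
W(3) + V(10) → 13
13 + Z(17) → 30
S(20) + R(23) → 43
Q(27) + U(29) → 56
30 + 43 → 73
56 + 73 → 129
R's leaf is at depth 3, giving a 3-bit codeword.

3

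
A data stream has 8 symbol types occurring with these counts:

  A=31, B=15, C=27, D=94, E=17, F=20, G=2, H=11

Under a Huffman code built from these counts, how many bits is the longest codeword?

5

Merge the two lowest-weight nodes at each step:
merge G(2) and H(11): 13
merge 13 and B(15): 28
merge E(17) and F(20): 37
merge C(27) and 28: 55
merge A(31) and 37: 68
merge 55 and 68: 123
merge D(94) and 123: 217
Maximum depth reached is 5.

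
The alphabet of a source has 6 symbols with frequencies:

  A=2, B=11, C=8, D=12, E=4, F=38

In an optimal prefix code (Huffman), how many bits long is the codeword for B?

Repeatedly merge the two smallest:
A(2) + E(4) → 6
6 + C(8) → 14
B(11) + D(12) → 23
14 + 23 → 37
37 + F(38) → 75
B sits 3 levels below the root, so its codeword is 3 bits.

3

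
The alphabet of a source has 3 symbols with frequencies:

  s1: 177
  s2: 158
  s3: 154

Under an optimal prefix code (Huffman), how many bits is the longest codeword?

Merge the two lowest-weight nodes at each step:
combine s3(154), s2(158) → 312
combine s1(177), 312 → 489
The rarest symbols sit at the bottom; the longest codeword is 2 bits.

2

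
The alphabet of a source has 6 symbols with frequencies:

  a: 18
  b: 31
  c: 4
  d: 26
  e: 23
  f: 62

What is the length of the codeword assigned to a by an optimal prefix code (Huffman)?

4

Build the tree from the bottom:
combine c(4), a(18) → 22
combine 22, e(23) → 45
combine d(26), b(31) → 57
combine 45, 57 → 102
combine f(62), 102 → 164
The subtree containing a is merged 4 times, so code length = 4.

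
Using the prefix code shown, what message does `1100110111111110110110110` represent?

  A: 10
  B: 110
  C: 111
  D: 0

BDBCCBBBB

Read left to right; each codeword is recognised as soon as it completes (prefix code):
  110→B | 0→D | 110→B | 111→C | 111→C | 110→B | 110→B | 110→B | 110→B
Decoded message: BDBCCBBBB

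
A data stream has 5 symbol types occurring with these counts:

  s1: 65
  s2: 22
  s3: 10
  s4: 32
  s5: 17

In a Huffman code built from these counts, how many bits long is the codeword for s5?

4

Build the tree from the bottom:
combine s3(10), s5(17) → 27
combine s2(22), 27 → 49
combine s4(32), 49 → 81
combine s1(65), 81 → 146
The subtree containing s5 is merged 4 times, so code length = 4.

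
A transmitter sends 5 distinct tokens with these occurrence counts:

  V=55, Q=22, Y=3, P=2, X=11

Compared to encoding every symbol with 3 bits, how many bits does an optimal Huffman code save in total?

127

Fixed-length: 3 bits × 93 symbols = 279 bits.
Huffman merges:
merge P(2) and Y(3): 5
merge 5 and X(11): 16
merge 16 and Q(22): 38
merge 38 and V(55): 93
Huffman total = 5 + 16 + 38 + 93 = 152 bits.
Saving = 279 − 152 = 127 bits.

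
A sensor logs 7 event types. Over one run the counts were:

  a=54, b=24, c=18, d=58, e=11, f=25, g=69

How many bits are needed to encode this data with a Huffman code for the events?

Build the Huffman tree bottom-up:
e(11) + c(18) → 29
b(24) + f(25) → 49
29 + 49 → 78
a(54) + d(58) → 112
g(69) + 78 → 147
112 + 147 → 259
Total encoded bits = sum of merged weights = 29 + 49 + 78 + 112 + 147 + 259 = 674.

674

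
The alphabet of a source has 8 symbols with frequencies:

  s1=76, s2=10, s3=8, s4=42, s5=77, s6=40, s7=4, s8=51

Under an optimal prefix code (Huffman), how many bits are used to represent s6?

Build the tree from the bottom:
merge s7(4) and s3(8): 12
merge s2(10) and 12: 22
merge 22 and s6(40): 62
merge s4(42) and s8(51): 93
merge 62 and s1(76): 138
merge s5(77) and 93: 170
merge 138 and 170: 308
s6 sits 3 levels below the root, so its codeword is 3 bits.

3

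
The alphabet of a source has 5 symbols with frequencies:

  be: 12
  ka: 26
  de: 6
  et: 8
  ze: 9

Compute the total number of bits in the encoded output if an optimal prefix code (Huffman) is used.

Greedily combine the two least-frequent nodes:
combine de(6), et(8) → 14
combine ze(9), be(12) → 21
combine 14, 21 → 35
combine ka(26), 35 → 61
Each symbol's bit-cost is frequency × depth; summing gives 131 bits (equivalently 14 + 21 + 35 + 61).

131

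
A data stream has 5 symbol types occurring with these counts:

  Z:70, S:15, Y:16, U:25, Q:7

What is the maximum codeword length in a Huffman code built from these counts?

Merge the two lowest-weight nodes at each step:
combine Q(7), S(15) → 22
combine Y(16), 22 → 38
combine U(25), 38 → 63
combine 63, Z(70) → 133
The first pair merged (Q, S) ends up deepest, at depth 4.

4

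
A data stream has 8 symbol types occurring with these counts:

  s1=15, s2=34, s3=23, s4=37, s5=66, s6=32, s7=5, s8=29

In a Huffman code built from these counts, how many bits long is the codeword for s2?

Huffman merges, smallest pair first:
combine s7(5), s1(15) → 20
combine 20, s3(23) → 43
combine s8(29), s6(32) → 61
combine s2(34), s4(37) → 71
combine 43, 61 → 104
combine s5(66), 71 → 137
combine 104, 137 → 241
The subtree containing s2 is merged 3 times, so code length = 3.

3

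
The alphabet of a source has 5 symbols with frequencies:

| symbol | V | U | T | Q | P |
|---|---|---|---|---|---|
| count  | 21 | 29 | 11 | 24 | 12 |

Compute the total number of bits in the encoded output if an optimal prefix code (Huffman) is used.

Greedily combine the two least-frequent nodes:
merge T(11) and P(12): 23
merge V(21) and 23: 44
merge Q(24) and U(29): 53
merge 44 and 53: 97
The encoded length is the sum of every internal node's weight: 23 + 44 + 53 + 97 = 217 bits.

217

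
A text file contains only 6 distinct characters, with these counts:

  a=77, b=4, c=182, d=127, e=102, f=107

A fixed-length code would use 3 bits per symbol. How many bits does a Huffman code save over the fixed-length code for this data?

335

Fixed-length: 3 bits × 599 symbols = 1797 bits.
Huffman merges:
b(4) + a(77) → 81
81 + e(102) → 183
f(107) + d(127) → 234
c(182) + 183 → 365
234 + 365 → 599
Huffman total = 81 + 183 + 234 + 365 + 599 = 1462 bits.
Saving = 1797 − 1462 = 335 bits.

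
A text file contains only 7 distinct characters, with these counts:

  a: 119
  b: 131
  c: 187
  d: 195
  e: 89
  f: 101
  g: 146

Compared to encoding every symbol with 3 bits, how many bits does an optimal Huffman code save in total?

195

Fixed-length: 3 bits × 968 symbols = 2904 bits.
Huffman merges:
e(89) + f(101) → 190
a(119) + b(131) → 250
g(146) + c(187) → 333
190 + d(195) → 385
250 + 333 → 583
385 + 583 → 968
Huffman total = 190 + 250 + 333 + 385 + 583 + 968 = 2709 bits.
Saving = 2904 − 2709 = 195 bits.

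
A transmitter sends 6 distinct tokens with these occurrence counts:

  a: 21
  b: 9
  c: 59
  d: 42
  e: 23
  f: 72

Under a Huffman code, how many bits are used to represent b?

Huffman merges, smallest pair first:
merge b(9) and a(21): 30
merge e(23) and 30: 53
merge d(42) and 53: 95
merge c(59) and f(72): 131
merge 95 and 131: 226
The subtree containing b is merged 4 times, so code length = 4.

4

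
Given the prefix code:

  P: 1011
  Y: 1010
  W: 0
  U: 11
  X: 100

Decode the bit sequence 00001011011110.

WWWWPWUUW

Read left to right; each codeword is recognised as soon as it completes (prefix code):
  0→W | 0→W | 0→W | 0→W | 1011→P | 0→W | 11→U | 11→U | 0→W
Decoded message: WWWWPWUUW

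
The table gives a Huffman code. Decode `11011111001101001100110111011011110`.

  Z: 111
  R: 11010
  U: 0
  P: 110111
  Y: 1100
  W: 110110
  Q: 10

Read left to right; each codeword is recognised as soon as it completes (prefix code):
  110111→P | 1100→Y | 11010→R | 0→U | 1100→Y | 110111→P | 0→U | 110111→P | 10→Q
Decoded message: PYRUYPUPQ

PYRUYPUPQ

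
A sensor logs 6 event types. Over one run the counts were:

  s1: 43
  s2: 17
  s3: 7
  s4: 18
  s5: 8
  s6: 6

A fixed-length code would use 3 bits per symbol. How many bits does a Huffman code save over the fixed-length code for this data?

Fixed-length: 3 bits × 99 symbols = 297 bits.
Huffman merges:
s6(6) + s3(7) → 13
s5(8) + 13 → 21
s2(17) + s4(18) → 35
21 + 35 → 56
s1(43) + 56 → 99
Huffman total = 13 + 21 + 35 + 56 + 99 = 224 bits.
Saving = 297 − 224 = 73 bits.

73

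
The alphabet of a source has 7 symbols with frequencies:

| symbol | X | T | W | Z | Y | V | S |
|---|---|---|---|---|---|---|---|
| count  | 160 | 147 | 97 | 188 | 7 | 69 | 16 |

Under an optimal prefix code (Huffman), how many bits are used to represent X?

Repeatedly merge the two smallest:
merge Y(7) and S(16): 23
merge 23 and V(69): 92
merge 92 and W(97): 189
merge T(147) and X(160): 307
merge Z(188) and 189: 377
merge 307 and 377: 684
X's leaf is at depth 2, giving a 2-bit codeword.

2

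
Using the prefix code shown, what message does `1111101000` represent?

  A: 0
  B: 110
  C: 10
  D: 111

Read left to right; each codeword is recognised as soon as it completes (prefix code):
  111→D | 110→B | 10→C | 0→A | 0→A
Decoded message: DBCAA

DBCAA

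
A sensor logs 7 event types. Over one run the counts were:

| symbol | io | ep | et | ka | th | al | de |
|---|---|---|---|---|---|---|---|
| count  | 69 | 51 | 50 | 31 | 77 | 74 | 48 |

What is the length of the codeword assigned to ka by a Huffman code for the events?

3

Build the tree from the bottom:
ka(31) + de(48) → 79
et(50) + ep(51) → 101
io(69) + al(74) → 143
th(77) + 79 → 156
101 + 143 → 244
156 + 244 → 400
The subtree containing ka is merged 3 times, so code length = 3.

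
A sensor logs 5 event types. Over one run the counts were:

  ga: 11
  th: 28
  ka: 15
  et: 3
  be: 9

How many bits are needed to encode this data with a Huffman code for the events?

Merge the two smallest weights repeatedly:
et(3) + be(9) → 12
ga(11) + 12 → 23
ka(15) + 23 → 38
th(28) + 38 → 66
Each symbol's bit-cost is frequency × depth; summing gives 139 bits (equivalently 12 + 23 + 38 + 66).

139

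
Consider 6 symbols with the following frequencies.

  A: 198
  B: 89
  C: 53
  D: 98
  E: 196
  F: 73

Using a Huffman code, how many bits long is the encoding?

1727

Build the Huffman tree bottom-up:
merge C(53) and F(73): 126
merge B(89) and D(98): 187
merge 126 and 187: 313
merge E(196) and A(198): 394
merge 313 and 394: 707
Each symbol's bit-cost is frequency × depth; summing gives 1727 bits (equivalently 126 + 187 + 313 + 394 + 707).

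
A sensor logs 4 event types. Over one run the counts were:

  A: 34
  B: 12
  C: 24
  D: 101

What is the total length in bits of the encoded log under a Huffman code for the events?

277

Build the Huffman tree bottom-up:
B(12) + C(24) → 36
A(34) + 36 → 70
70 + D(101) → 171
Total encoded bits = sum of merged weights = 36 + 70 + 171 = 277.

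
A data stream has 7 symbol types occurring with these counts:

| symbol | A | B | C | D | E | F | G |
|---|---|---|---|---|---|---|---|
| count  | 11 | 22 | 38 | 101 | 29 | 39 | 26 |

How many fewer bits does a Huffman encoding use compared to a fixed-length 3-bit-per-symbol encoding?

114

Fixed-length: 3 bits × 266 symbols = 798 bits.
Huffman merges:
combine A(11), B(22) → 33
combine G(26), E(29) → 55
combine 33, C(38) → 71
combine F(39), 55 → 94
combine 71, 94 → 165
combine D(101), 165 → 266
Huffman total = 33 + 55 + 71 + 94 + 165 + 266 = 684 bits.
Saving = 798 − 684 = 114 bits.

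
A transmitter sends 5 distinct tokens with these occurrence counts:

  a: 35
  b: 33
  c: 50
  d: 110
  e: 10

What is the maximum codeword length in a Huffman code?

Merge the two lowest-weight nodes at each step:
merge e(10) and b(33): 43
merge a(35) and 43: 78
merge c(50) and 78: 128
merge d(110) and 128: 238
The rarest symbols sit at the bottom; the longest codeword is 4 bits.

4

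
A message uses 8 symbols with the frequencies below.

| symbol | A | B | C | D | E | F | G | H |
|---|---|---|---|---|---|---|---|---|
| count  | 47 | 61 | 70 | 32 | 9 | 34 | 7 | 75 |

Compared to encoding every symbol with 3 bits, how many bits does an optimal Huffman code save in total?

81

Fixed-length: 3 bits × 335 symbols = 1005 bits.
Huffman merges:
combine G(7), E(9) → 16
combine 16, D(32) → 48
combine F(34), A(47) → 81
combine 48, B(61) → 109
combine C(70), H(75) → 145
combine 81, 109 → 190
combine 145, 190 → 335
Huffman total = 16 + 48 + 81 + 109 + 145 + 190 + 335 = 924 bits.
Saving = 1005 − 924 = 81 bits.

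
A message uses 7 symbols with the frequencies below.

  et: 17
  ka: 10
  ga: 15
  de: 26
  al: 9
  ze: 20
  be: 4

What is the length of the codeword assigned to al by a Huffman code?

4

Build the tree from the bottom:
be(4) + al(9) → 13
ka(10) + 13 → 23
ga(15) + et(17) → 32
ze(20) + 23 → 43
de(26) + 32 → 58
43 + 58 → 101
The subtree containing al is merged 4 times, so code length = 4.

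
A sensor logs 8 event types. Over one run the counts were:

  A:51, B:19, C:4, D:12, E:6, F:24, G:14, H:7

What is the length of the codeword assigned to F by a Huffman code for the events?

3

Repeatedly merge the two smallest:
C(4) + E(6) → 10
H(7) + 10 → 17
D(12) + G(14) → 26
17 + B(19) → 36
F(24) + 26 → 50
36 + 50 → 86
A(51) + 86 → 137
F's leaf is at depth 3, giving a 3-bit codeword.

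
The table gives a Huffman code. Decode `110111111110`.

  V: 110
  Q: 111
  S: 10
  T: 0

Read left to right; each codeword is recognised as soon as it completes (prefix code):
  110→V | 111→Q | 111→Q | 110→V
Decoded message: VQQV

VQQV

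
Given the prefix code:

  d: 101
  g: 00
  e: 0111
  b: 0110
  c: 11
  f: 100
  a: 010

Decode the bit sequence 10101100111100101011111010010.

dbefdecaa

Read left to right; each codeword is recognised as soon as it completes (prefix code):
  101→d | 0110→b | 0111→e | 100→f | 101→d | 0111→e | 11→c | 010→a | 010→a
Decoded message: dbefdecaa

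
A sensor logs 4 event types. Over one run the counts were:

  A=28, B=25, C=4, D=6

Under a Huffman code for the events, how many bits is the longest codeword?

3

Merge the two lowest-weight nodes at each step:
combine C(4), D(6) → 10
combine 10, B(25) → 35
combine A(28), 35 → 63
The first pair merged (C, D) ends up deepest, at depth 3.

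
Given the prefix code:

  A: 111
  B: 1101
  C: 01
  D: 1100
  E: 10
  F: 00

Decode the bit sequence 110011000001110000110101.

Read left to right; each codeword is recognised as soon as it completes (prefix code):
  1100→D | 1100→D | 00→F | 01→C | 1100→D | 00→F | 1101→B | 01→C
Decoded message: DDFCDFBC

DDFCDFBC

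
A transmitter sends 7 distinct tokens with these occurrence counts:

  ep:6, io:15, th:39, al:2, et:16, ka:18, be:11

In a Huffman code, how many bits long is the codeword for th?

Repeatedly merge the two smallest:
merge al(2) and ep(6): 8
merge 8 and be(11): 19
merge io(15) and et(16): 31
merge ka(18) and 19: 37
merge 31 and 37: 68
merge th(39) and 68: 107
th is merged only at the final step, so code length = 1.

1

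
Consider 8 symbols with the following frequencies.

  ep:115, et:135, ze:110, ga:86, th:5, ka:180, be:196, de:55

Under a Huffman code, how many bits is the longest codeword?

Merge the two lowest-weight nodes at each step:
combine th(5), de(55) → 60
combine 60, ga(86) → 146
combine ze(110), ep(115) → 225
combine et(135), 146 → 281
combine ka(180), be(196) → 376
combine 225, 281 → 506
combine 376, 506 → 882
Maximum depth reached is 5.

5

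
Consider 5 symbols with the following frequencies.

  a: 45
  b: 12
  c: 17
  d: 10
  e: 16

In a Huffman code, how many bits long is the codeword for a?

Repeatedly merge the two smallest:
combine d(10), b(12) → 22
combine e(16), c(17) → 33
combine 22, 33 → 55
combine a(45), 55 → 100
a is a child of the root — depth 1, so its codeword is a single bit.

1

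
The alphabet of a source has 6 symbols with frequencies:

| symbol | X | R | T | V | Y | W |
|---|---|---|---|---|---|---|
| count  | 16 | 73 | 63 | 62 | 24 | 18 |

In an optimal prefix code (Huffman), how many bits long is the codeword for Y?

Build the tree from the bottom:
merge X(16) and W(18): 34
merge Y(24) and 34: 58
merge 58 and V(62): 120
merge T(63) and R(73): 136
merge 120 and 136: 256
The subtree containing Y is merged 3 times, so code length = 3.

3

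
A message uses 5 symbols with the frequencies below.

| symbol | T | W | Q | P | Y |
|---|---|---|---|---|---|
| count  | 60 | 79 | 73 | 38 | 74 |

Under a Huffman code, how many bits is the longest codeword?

Merge the two lowest-weight nodes at each step:
merge P(38) and T(60): 98
merge Q(73) and Y(74): 147
merge W(79) and 98: 177
merge 147 and 177: 324
The first pair merged (P, T) ends up deepest, at depth 3.

3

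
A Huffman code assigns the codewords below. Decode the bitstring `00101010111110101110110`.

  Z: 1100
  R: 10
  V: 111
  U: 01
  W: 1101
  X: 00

XRRRVWUWR

Read left to right; each codeword is recognised as soon as it completes (prefix code):
  00→X | 10→R | 10→R | 10→R | 111→V | 1101→W | 01→U | 1101→W | 10→R
Decoded message: XRRRVWUWR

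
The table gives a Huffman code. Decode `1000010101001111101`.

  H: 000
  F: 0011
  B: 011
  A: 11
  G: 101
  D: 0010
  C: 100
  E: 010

CDGFAG

Read left to right; each codeword is recognised as soon as it completes (prefix code):
  100→C | 0010→D | 101→G | 0011→F | 11→A | 101→G
Decoded message: CDGFAG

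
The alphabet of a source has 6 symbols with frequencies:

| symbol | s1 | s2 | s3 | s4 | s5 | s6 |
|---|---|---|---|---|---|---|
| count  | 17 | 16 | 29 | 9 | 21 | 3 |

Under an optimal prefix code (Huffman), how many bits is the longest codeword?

Merge the two lowest-weight nodes at each step:
combine s6(3), s4(9) → 12
combine 12, s2(16) → 28
combine s1(17), s5(21) → 38
combine 28, s3(29) → 57
combine 38, 57 → 95
Maximum depth reached is 4.

4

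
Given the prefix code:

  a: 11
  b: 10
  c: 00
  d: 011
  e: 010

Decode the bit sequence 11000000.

accc

Read left to right; each codeword is recognised as soon as it completes (prefix code):
  11→a | 00→c | 00→c | 00→c
Decoded message: accc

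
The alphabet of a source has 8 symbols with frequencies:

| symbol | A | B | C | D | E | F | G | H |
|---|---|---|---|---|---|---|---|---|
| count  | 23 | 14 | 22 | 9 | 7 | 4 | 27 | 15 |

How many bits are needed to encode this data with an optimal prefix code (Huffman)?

Build the Huffman tree bottom-up:
combine F(4), E(7) → 11
combine D(9), 11 → 20
combine B(14), H(15) → 29
combine 20, C(22) → 42
combine A(23), G(27) → 50
combine 29, 42 → 71
combine 50, 71 → 121
The encoded length is the sum of every internal node's weight: 11 + 20 + 29 + 42 + 50 + 71 + 121 = 344 bits.

344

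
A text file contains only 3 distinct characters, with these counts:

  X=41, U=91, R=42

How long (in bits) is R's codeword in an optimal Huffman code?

Build the tree from the bottom:
X(41) + R(42) → 83
83 + U(91) → 174
R sits 2 levels below the root, so its codeword is 2 bits.

2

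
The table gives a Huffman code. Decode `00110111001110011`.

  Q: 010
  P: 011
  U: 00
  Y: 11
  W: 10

UYPWPWP

Read left to right; each codeword is recognised as soon as it completes (prefix code):
  00→U | 11→Y | 011→P | 10→W | 011→P | 10→W | 011→P
Decoded message: UYPWPWP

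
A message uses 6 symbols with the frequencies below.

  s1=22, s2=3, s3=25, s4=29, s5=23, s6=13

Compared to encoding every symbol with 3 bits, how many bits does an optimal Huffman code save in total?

Fixed-length: 3 bits × 115 symbols = 345 bits.
Huffman merges:
s2(3) + s6(13) → 16
16 + s1(22) → 38
s5(23) + s3(25) → 48
s4(29) + 38 → 67
48 + 67 → 115
Huffman total = 16 + 38 + 48 + 67 + 115 = 284 bits.
Saving = 345 − 284 = 61 bits.

61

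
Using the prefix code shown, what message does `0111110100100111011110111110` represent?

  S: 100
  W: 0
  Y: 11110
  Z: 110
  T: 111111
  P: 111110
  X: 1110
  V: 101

WPSSXYP

Read left to right; each codeword is recognised as soon as it completes (prefix code):
  0→W | 111110→P | 100→S | 100→S | 1110→X | 11110→Y | 111110→P
Decoded message: WPSSXYP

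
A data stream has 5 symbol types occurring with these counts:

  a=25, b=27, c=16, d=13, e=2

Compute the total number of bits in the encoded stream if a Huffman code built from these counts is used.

Greedily combine the two least-frequent nodes:
e(2) + d(13) → 15
15 + c(16) → 31
a(25) + b(27) → 52
31 + 52 → 83
Each symbol's bit-cost is frequency × depth; summing gives 181 bits (equivalently 15 + 31 + 52 + 83).

181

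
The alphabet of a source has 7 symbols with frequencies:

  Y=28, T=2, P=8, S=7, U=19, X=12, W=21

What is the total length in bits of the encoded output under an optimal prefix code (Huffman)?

249

Greedily combine the two least-frequent nodes:
merge T(2) and S(7): 9
merge P(8) and 9: 17
merge X(12) and 17: 29
merge U(19) and W(21): 40
merge Y(28) and 29: 57
merge 40 and 57: 97
The encoded length is the sum of every internal node's weight: 9 + 17 + 29 + 40 + 57 + 97 = 249 bits.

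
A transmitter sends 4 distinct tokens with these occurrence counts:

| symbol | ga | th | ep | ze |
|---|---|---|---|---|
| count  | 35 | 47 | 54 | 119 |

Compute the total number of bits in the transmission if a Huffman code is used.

473

Merge the two smallest weights repeatedly:
ga(35) + th(47) → 82
ep(54) + 82 → 136
ze(119) + 136 → 255
Total encoded bits = sum of merged weights = 82 + 136 + 255 = 473.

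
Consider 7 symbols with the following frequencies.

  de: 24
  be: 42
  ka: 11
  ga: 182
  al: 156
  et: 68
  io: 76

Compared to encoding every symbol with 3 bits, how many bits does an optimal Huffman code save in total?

Fixed-length: 3 bits × 559 symbols = 1677 bits.
Huffman merges:
ka(11) + de(24) → 35
35 + be(42) → 77
et(68) + io(76) → 144
77 + 144 → 221
al(156) + ga(182) → 338
221 + 338 → 559
Huffman total = 35 + 77 + 144 + 221 + 338 + 559 = 1374 bits.
Saving = 1677 − 1374 = 303 bits.

303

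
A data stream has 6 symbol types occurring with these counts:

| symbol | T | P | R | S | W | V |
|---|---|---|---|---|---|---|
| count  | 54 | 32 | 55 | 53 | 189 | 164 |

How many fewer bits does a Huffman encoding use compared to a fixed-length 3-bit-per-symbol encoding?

353

Fixed-length: 3 bits × 547 symbols = 1641 bits.
Huffman merges:
P(32) + S(53) → 85
T(54) + R(55) → 109
85 + 109 → 194
V(164) + W(189) → 353
194 + 353 → 547
Huffman total = 85 + 109 + 194 + 353 + 547 = 1288 bits.
Saving = 1641 − 1288 = 353 bits.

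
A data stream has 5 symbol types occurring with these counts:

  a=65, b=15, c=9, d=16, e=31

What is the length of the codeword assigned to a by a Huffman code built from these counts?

Huffman merges, smallest pair first:
merge c(9) and b(15): 24
merge d(16) and 24: 40
merge e(31) and 40: 71
merge a(65) and 71: 136
a is merged only at the final step, so code length = 1.

1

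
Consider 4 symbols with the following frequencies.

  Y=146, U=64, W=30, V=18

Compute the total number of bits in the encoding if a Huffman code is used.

Build the Huffman tree bottom-up:
combine V(18), W(30) → 48
combine 48, U(64) → 112
combine 112, Y(146) → 258
The encoded length is the sum of every internal node's weight: 48 + 112 + 258 = 418 bits.

418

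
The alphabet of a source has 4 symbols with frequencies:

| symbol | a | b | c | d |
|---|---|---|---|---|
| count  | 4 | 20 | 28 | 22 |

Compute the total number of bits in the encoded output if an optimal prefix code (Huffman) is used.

144

Greedily combine the two least-frequent nodes:
combine a(4), b(20) → 24
combine d(22), 24 → 46
combine c(28), 46 → 74
The encoded length is the sum of every internal node's weight: 24 + 46 + 74 = 144 bits.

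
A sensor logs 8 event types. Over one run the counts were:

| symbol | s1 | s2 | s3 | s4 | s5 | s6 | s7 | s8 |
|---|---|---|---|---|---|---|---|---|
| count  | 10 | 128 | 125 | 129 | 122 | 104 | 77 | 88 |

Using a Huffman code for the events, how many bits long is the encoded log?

2307

Merge the two smallest weights repeatedly:
s1(10) + s7(77) → 87
87 + s8(88) → 175
s6(104) + s5(122) → 226
s3(125) + s2(128) → 253
s4(129) + 175 → 304
226 + 253 → 479
304 + 479 → 783
Each symbol's bit-cost is frequency × depth; summing gives 2307 bits (equivalently 87 + 175 + 226 + 253 + 304 + 479 + 783).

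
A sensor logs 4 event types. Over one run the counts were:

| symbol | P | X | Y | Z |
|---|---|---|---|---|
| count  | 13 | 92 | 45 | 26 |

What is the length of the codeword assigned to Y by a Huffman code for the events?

Repeatedly merge the two smallest:
combine P(13), Z(26) → 39
combine 39, Y(45) → 84
combine 84, X(92) → 176
The subtree containing Y is merged 2 times, so code length = 2.

2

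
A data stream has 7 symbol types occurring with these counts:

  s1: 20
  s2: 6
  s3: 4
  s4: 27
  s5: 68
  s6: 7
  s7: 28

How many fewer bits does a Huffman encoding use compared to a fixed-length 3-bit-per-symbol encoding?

109

Fixed-length: 3 bits × 160 symbols = 480 bits.
Huffman merges:
merge s3(4) and s2(6): 10
merge s6(7) and 10: 17
merge 17 and s1(20): 37
merge s4(27) and s7(28): 55
merge 37 and 55: 92
merge s5(68) and 92: 160
Huffman total = 10 + 17 + 37 + 55 + 92 + 160 = 371 bits.
Saving = 480 − 371 = 109 bits.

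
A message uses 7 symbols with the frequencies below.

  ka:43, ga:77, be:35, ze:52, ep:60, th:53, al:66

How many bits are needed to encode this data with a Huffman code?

1081

Merge the two smallest weights repeatedly:
merge be(35) and ka(43): 78
merge ze(52) and th(53): 105
merge ep(60) and al(66): 126
merge ga(77) and 78: 155
merge 105 and 126: 231
merge 155 and 231: 386
Each symbol's bit-cost is frequency × depth; summing gives 1081 bits (equivalently 78 + 105 + 126 + 155 + 231 + 386).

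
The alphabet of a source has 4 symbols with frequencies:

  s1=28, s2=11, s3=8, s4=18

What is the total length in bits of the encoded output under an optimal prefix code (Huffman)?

121

Build the Huffman tree bottom-up:
s3(8) + s2(11) → 19
s4(18) + 19 → 37
s1(28) + 37 → 65
The encoded length is the sum of every internal node's weight: 19 + 37 + 65 = 121 bits.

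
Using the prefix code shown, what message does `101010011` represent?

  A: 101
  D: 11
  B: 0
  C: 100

Read left to right; each codeword is recognised as soon as it completes (prefix code):
  101→A | 0→B | 100→C | 11→D
Decoded message: ABCD

ABCD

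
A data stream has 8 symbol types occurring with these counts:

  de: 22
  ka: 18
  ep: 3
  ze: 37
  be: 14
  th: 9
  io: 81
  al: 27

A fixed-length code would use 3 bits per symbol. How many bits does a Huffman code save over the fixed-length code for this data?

Fixed-length: 3 bits × 211 symbols = 633 bits.
Huffman merges:
ep(3) + th(9) → 12
12 + be(14) → 26
ka(18) + de(22) → 40
26 + al(27) → 53
ze(37) + 40 → 77
53 + 77 → 130
io(81) + 130 → 211
Huffman total = 12 + 26 + 40 + 53 + 77 + 130 + 211 = 549 bits.
Saving = 633 − 549 = 84 bits.

84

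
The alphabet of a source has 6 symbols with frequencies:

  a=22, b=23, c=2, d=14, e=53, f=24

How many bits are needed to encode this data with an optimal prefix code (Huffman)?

324

Greedily combine the two least-frequent nodes:
merge c(2) and d(14): 16
merge 16 and a(22): 38
merge b(23) and f(24): 47
merge 38 and 47: 85
merge e(53) and 85: 138
Each symbol's bit-cost is frequency × depth; summing gives 324 bits (equivalently 16 + 38 + 47 + 85 + 138).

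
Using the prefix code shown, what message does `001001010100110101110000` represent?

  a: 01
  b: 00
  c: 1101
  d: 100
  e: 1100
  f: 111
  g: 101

bdgabcaeb

Read left to right; each codeword is recognised as soon as it completes (prefix code):
  00→b | 100→d | 101→g | 01→a | 00→b | 1101→c | 01→a | 1100→e | 00→b
Decoded message: bdgabcaeb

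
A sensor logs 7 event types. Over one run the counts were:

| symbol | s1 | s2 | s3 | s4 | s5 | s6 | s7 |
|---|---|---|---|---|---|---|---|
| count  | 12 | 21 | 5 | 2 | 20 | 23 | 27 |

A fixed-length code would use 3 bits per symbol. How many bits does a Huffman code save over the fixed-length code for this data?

Fixed-length: 3 bits × 110 symbols = 330 bits.
Huffman merges:
merge s4(2) and s3(5): 7
merge 7 and s1(12): 19
merge 19 and s5(20): 39
merge s2(21) and s6(23): 44
merge s7(27) and 39: 66
merge 44 and 66: 110
Huffman total = 7 + 19 + 39 + 44 + 66 + 110 = 285 bits.
Saving = 330 − 285 = 45 bits.

45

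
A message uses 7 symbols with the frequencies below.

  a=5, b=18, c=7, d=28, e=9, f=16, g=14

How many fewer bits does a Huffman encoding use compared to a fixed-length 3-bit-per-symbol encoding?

34

Fixed-length: 3 bits × 97 symbols = 291 bits.
Huffman merges:
a(5) + c(7) → 12
e(9) + 12 → 21
g(14) + f(16) → 30
b(18) + 21 → 39
d(28) + 30 → 58
39 + 58 → 97
Huffman total = 12 + 21 + 30 + 39 + 58 + 97 = 257 bits.
Saving = 291 − 257 = 34 bits.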